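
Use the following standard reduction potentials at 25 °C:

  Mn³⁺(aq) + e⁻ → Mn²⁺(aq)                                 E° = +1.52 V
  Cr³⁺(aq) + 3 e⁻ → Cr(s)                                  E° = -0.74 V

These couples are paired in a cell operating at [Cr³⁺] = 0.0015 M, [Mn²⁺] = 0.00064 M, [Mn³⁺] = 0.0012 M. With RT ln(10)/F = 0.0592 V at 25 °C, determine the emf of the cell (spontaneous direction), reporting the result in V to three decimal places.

+2.332 V

Mn³⁺/Mn²⁺ is the cathode (higher E°), Cr³⁺/Cr the anode: E°cell = +1.52 − (-0.74) = +2.26 V, n = 3.
Overall: 3 Mn³⁺(aq) + Cr(s) → 3 Mn²⁺(aq) + Cr³⁺(aq)
Q = [Mn²⁺]^3·[Cr³⁺] / ([Mn³⁺]^3); log Q = -3.643.
E = E° − (0.0592/n) log Q = +2.26 − (0.0592/3)(-3.643) = +2.332 V.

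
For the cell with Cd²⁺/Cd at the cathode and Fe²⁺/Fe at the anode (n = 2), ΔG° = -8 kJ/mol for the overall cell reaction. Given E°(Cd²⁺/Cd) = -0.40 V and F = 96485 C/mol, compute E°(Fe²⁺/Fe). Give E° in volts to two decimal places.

-0.44 V

E°cell = −ΔG°/(nF) = −(-8×10³)/((2)(96485)) = +0.041 V.
Since Cd²⁺/Cd is the cathode and Fe²⁺/Fe the anode, E°cell = E°(Cd²⁺/Cd) − E°(Fe²⁺/Fe).
So E°(Fe²⁺/Fe) = E°(Cd²⁺/Cd) − E°cell = (-0.40) − (+0.041) = -0.44 V.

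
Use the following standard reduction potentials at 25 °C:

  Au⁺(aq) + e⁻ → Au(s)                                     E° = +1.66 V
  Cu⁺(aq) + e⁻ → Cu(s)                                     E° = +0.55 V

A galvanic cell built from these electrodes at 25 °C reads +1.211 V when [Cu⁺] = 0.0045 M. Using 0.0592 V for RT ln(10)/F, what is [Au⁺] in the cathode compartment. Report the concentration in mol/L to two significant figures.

Au⁺/Au is the cathode, Cu⁺/Cu the anode: E°cell = +1.11 V, n = 1.
Overall reaction: Au⁺(aq) + Cu(s) → Au(s) + Cu⁺(aq); Q = [Cu⁺]^1/[Au⁺]^1.
From E = E° − (0.0592/n) log Q: log Q = (E° − E)·n/0.0592 = (+1.11 − (+1.211))·1/0.0592 = -1.7061.
So 1·log[Au⁺] = 1·log(0.0045) − log Q = -2.3468 − (-1.7061) = -0.6407; [Au⁺] = 10^(-0.6407) ≈ 0.23 M.

0.23 M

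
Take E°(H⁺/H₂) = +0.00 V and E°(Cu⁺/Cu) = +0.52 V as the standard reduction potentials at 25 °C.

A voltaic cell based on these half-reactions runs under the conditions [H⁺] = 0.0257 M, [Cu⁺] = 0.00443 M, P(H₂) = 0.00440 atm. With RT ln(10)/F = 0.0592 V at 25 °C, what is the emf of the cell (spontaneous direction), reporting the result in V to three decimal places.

Cu⁺/Cu is the cathode (higher E°), H⁺/H₂ the anode: E°cell = +0.52 − (+0.00) = +0.52 V, n = 2.
Overall: 2 Cu⁺(aq) + H₂(g) → 2 Cu(s) + 2 H⁺(aq)
Q = [H⁺]^2 / ([Cu⁺]^2·P(H₂)); log Q = 3.884.
E = E° − (0.0592/n) log Q = +0.52 − (0.0592/2)(3.884) = +0.405 V.

+0.405 V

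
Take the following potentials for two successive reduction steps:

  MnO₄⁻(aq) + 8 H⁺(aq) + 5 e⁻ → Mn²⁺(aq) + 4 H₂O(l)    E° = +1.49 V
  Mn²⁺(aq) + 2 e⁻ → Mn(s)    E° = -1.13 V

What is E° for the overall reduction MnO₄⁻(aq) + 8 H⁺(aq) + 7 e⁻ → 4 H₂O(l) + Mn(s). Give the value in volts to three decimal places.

Since ΔG° = −nFE° is additive over sequential reductions, n₃E°₃ = n₁E°₁ + n₂E°₂.
E°₃ = (5×+1.49 + 2×-1.13) / 7 = (+5.190) / 7 = +0.741 V.
Simply averaging or adding the two E° values would be wrong; the electron-weighted sum is required.

+0.741 V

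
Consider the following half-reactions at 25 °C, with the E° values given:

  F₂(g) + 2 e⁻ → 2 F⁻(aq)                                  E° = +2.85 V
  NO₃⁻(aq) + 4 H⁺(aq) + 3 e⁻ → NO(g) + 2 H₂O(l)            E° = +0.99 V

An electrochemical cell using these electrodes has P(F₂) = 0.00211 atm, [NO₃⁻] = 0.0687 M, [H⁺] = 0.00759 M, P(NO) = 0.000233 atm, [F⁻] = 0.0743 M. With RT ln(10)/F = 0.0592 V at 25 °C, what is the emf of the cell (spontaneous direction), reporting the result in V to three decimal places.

F₂/F⁻ is the cathode (higher E°), NO₃⁻/NO the anode: E°cell = +2.85 − (+0.99) = +1.86 V, n = 6.
Overall: 3 F₂(g) + 2 NO(g) + 4 H₂O(l) → 6 F⁻(aq) + 2 NO₃⁻(aq) + 8 H⁺(aq)
Q = [F⁻]^6·[NO₃⁻]^2·[H⁺]^8 / (P(F₂)^3·P(NO)^2); log Q = -10.766.
E = E° − (0.0592/n) log Q = +1.86 − (0.0592/6)(-10.766) = +1.966 V.

+1.966 V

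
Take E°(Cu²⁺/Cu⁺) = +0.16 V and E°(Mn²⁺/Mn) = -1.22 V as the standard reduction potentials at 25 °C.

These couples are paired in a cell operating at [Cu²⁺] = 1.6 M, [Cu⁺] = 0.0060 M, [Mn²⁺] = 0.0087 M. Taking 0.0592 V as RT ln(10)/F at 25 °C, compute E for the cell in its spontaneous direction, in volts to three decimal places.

+1.585 V

Cu²⁺/Cu⁺ is the cathode (higher E°), Mn²⁺/Mn the anode: E°cell = +0.16 − (-1.22) = +1.38 V, n = 2.
Overall: 2 Cu²⁺(aq) + Mn(s) → 2 Cu⁺(aq) + Mn²⁺(aq)
Q = [Cu⁺]^2·[Mn²⁺] / ([Cu²⁺]^2); log Q = -6.912.
E = E° − (0.0592/n) log Q = +1.38 − (0.0592/2)(-6.912) = +1.585 V.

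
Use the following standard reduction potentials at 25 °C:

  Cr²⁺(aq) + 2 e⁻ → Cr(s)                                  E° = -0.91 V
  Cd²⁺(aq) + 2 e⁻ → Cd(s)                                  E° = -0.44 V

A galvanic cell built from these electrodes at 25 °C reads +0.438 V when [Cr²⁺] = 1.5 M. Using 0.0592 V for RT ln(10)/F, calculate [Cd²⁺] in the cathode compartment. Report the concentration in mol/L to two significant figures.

Cd²⁺/Cd is the cathode, Cr²⁺/Cr the anode: E°cell = +0.47 V, n = 2.
Overall reaction: Cd²⁺(aq) + Cr(s) → Cd(s) + Cr²⁺(aq); Q = [Cr²⁺]^1/[Cd²⁺]^1.
From E = E° − (0.0592/n) log Q: log Q = (E° − E)·n/0.0592 = (+0.47 − (+0.438))·2/0.0592 = 1.0811.
So 1·log[Cd²⁺] = 1·log(1.5) − log Q = 0.1761 − (1.0811) = -0.9050; [Cd²⁺] = 10^(-0.9050) ≈ 0.12 M.

0.12 M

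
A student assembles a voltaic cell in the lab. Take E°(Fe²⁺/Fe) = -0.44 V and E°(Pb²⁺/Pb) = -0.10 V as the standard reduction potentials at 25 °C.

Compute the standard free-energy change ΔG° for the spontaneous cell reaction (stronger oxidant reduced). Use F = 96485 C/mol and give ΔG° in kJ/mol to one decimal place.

Pb²⁺/Pb (E° = -0.10 V) is the cathode; Fe²⁺/Fe (E° = -0.44 V) is the anode, so E°cell = +0.34 V.
Balancing electrons gives n = 2 (lcm of 2 and 2).
ΔG° = −nFE° = −(2)(96485)(+0.34) = -65,610 J = -65.6 kJ/mol.

-65.6 kJ/mol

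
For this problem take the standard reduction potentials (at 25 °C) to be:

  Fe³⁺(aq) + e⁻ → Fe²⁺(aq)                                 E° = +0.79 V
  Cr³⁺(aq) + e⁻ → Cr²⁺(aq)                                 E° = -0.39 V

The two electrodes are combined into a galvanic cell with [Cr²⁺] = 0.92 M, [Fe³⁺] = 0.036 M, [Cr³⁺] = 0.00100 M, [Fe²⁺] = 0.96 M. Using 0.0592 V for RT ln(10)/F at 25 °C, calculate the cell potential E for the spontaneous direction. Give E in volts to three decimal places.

+1.271 V

Fe³⁺/Fe²⁺ is the cathode (higher E°), Cr³⁺/Cr²⁺ the anode: E°cell = +0.79 − (-0.39) = +1.18 V, n = 1.
Overall: Fe³⁺(aq) + Cr²⁺(aq) → Fe²⁺(aq) + Cr³⁺(aq)
Q = [Fe²⁺]·[Cr³⁺] / ([Fe³⁺]·[Cr²⁺]); log Q = -1.538.
E = E° − (0.0592/n) log Q = +1.18 − (0.0592/1)(-1.538) = +1.271 V.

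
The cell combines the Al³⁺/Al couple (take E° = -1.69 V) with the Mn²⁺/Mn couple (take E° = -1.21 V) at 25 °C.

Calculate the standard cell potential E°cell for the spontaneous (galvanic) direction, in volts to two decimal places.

+0.48 V

The Mn²⁺/Mn couple has the higher reduction potential, so it is the cathode; Al³⁺/Al is oxidised at the anode.
E°cell = E°(cathode) − E°(anode) = (-1.21) − (-1.69) = +0.48 V.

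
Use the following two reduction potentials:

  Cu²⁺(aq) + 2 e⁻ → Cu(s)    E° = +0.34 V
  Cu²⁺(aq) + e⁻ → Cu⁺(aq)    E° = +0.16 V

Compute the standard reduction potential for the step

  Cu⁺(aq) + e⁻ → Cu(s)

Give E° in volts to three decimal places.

+0.520 V

Sequential free energies add, so n₃E°₃ = n₁E°₁ + n₂E°₂.
With n₃ = 2, and the known step contributing 1×(+0.16) V, the unknown satisfies 1·E° = 2×(+0.34) − 1×(+0.16) = +0.520.
E° = +0.520 / 1 = +0.520 V.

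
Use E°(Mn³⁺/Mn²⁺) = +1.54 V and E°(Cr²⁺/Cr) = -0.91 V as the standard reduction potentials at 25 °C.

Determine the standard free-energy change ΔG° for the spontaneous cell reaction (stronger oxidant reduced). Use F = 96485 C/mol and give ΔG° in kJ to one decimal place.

Mn³⁺/Mn²⁺ (E° = +1.54 V) is the cathode; Cr²⁺/Cr (E° = -0.91 V) is the anode, so E°cell = +2.45 V.
Balancing electrons gives n = 2 (lcm of 1 and 2).
ΔG° = −nFE° = −(2)(96485)(+2.45) = -472,777 J = -472.8 kJ.

-472.8 kJ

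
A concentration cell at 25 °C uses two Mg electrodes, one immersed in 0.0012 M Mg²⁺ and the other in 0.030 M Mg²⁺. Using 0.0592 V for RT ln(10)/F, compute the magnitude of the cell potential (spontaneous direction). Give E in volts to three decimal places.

+0.041 V

For a concentration cell E°cell = 0. The 0.030 M side is the cathode (reduction is favoured where [Mg²⁺] is higher).
With n = 2, E = −(0.0592/2) log([Mg²⁺]ₐₙ/[Mg²⁺]꜀ₐₜ) = −(0.0592/2) log(0.0012/0.03) = −(0.0592/2)(-1.398) = +0.041 V.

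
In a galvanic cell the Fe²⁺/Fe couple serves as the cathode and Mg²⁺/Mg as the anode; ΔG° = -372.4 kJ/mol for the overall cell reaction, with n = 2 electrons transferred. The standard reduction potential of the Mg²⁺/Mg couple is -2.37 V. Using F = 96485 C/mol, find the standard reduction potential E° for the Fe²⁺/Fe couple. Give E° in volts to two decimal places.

E°cell = −ΔG°/(nF) = −(-372.4×10³)/((2)(96485)) = +1.930 V.
Since Fe²⁺/Fe is the cathode and Mg²⁺/Mg the anode, E°cell = E°(Fe²⁺/Fe) − E°(Mg²⁺/Mg).
So E°(Fe²⁺/Fe) = E°cell + E°(Mg²⁺/Mg) = +1.930 + (-2.37) = -0.44 V.

-0.44 V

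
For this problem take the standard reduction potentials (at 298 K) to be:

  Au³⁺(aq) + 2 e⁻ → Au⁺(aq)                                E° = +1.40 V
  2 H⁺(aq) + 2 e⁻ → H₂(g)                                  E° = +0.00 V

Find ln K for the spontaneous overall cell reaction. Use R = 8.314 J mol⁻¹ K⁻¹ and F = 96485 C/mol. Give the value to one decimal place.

109.0

Cathode: Au³⁺/Au⁺; anode: H⁺/H₂. E°cell = (+1.40) − (+0.00) = +1.40 V, with n = 2.
ΔG° = −nFE° = −RT ln K, so ln K = nFE°/(RT) = (2)(96485)(+1.40) / ((8.314)(298)) = 109.041.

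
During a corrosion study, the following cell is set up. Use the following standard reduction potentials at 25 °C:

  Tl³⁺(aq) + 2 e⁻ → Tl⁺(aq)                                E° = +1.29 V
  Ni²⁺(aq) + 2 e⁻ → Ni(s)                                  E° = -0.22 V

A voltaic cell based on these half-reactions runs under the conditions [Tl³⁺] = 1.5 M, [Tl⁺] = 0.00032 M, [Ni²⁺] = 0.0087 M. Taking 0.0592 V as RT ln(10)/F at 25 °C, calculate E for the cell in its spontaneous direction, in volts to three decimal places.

+1.680 V

Tl³⁺/Tl⁺ is the cathode (higher E°), Ni²⁺/Ni the anode: E°cell = +1.29 − (-0.22) = +1.51 V, n = 2.
Overall: Tl³⁺(aq) + Ni(s) → Tl⁺(aq) + Ni²⁺(aq)
Q = [Tl⁺]·[Ni²⁺] / ([Tl³⁺]); log Q = -5.731.
E = E° − (0.0592/n) log Q = +1.51 − (0.0592/2)(-5.731) = +1.680 V.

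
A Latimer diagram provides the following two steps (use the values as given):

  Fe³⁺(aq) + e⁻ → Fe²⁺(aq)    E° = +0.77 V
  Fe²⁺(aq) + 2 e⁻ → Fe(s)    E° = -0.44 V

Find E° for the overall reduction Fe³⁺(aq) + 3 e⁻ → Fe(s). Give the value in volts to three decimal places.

-0.037 V

Adding the free-energy changes (−nFE°) of the two steps gives −n₃FE°₃ = −n₁FE°₁ − n₂FE°₂.
E°₃ = (1×+0.77 + 2×-0.44) / 3 = (-0.110) / 3 = -0.037 V.
E° values themselves are not directly additive — weighting by electron count is essential.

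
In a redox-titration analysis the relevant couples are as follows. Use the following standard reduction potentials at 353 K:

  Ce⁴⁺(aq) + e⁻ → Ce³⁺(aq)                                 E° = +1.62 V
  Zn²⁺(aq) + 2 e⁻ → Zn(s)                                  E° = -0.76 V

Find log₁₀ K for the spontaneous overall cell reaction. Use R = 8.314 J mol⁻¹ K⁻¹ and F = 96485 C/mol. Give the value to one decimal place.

Cathode: Ce⁴⁺/Ce³⁺; anode: Zn²⁺/Zn. E°cell = (+1.62) − (-0.76) = +2.38 V, with n = 2.
ΔG° = −nFE° = −RT ln K, so ln K = nFE°/(RT) = (2)(96485)(+2.38) / ((8.314)(353)) = 156.488.
log₁₀ K = 156.488 / ln 10 = 68.0.

68.0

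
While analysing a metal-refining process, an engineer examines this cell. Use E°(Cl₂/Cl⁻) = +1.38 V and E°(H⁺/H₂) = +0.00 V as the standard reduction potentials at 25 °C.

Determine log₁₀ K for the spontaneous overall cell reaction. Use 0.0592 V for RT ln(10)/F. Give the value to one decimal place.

46.6

Cathode: Cl₂/Cl⁻; anode: H⁺/H₂. E°cell = +1.38 V, n = 2.
log K = nE°cell / 0.0592 = (2)(+1.38) / 0.0592 = 46.6.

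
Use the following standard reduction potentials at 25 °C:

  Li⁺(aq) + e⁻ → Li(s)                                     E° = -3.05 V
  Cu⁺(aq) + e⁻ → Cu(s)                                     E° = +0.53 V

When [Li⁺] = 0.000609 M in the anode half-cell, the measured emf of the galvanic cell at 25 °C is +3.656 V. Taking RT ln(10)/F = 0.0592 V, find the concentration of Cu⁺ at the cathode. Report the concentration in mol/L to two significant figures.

Cu⁺/Cu is the cathode, Li⁺/Li the anode: E°cell = +3.58 V, n = 1.
Overall reaction: Cu⁺(aq) + Li(s) → Cu(s) + Li⁺(aq); Q = [Li⁺]^1/[Cu⁺]^1.
From E = E° − (0.0592/n) log Q: log Q = (E° − E)·n/0.0592 = (+3.58 − (+3.656))·1/0.0592 = -1.2838.
So 1·log[Cu⁺] = 1·log(0.000609) − log Q = -3.2154 − (-1.2838) = -1.9316; [Cu⁺] = 10^(-1.9316) ≈ 0.012 M.

0.012 M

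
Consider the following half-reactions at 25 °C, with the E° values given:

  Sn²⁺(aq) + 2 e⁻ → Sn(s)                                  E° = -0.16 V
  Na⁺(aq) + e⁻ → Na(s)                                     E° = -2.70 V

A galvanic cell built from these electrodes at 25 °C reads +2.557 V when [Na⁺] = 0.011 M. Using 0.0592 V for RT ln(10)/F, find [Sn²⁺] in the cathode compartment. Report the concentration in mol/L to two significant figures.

Sn²⁺/Sn is the cathode, Na⁺/Na the anode: E°cell = +2.54 V, n = 2.
Overall reaction: Sn²⁺(aq) + 2 Na(s) → Sn(s) + 2 Na⁺(aq); Q = [Na⁺]^2/[Sn²⁺]^1.
From E = E° − (0.0592/n) log Q: log Q = (E° − E)·n/0.0592 = (+2.54 − (+2.557))·2/0.0592 = -0.5743.
So 1·log[Sn²⁺] = 2·log(0.011) − log Q = -3.9172 − (-0.5743) = -3.3429; [Sn²⁺] = 10^(-3.3429) ≈ 0.00045 M.

0.00045 M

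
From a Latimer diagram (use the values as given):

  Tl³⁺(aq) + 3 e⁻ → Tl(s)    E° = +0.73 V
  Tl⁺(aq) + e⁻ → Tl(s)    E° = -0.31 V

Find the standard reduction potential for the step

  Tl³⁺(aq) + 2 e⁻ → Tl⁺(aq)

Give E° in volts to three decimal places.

Sequential free energies add, so n₃E°₃ = n₁E°₁ + n₂E°₂.
With n₃ = 3, and the known step contributing 1×(-0.31) V, the unknown satisfies 2·E° = 3×(+0.73) − 1×(-0.31) = +2.500.
E° = +2.500 / 2 = +1.250 V.

+1.250 V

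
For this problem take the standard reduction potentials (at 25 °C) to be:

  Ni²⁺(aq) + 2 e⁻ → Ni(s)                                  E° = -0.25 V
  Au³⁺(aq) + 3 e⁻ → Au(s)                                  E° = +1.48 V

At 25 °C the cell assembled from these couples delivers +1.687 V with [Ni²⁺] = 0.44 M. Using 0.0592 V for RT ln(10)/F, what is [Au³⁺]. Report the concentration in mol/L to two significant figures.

0.0019 M

Au³⁺/Au is the cathode, Ni²⁺/Ni the anode: E°cell = +1.73 V, n = 6.
Overall reaction: 2 Au³⁺(aq) + 3 Ni(s) → 2 Au(s) + 3 Ni²⁺(aq); Q = [Ni²⁺]^3/[Au³⁺]^2.
From E = E° − (0.0592/n) log Q: log Q = (E° − E)·n/0.0592 = (+1.73 − (+1.687))·6/0.0592 = 4.3581.
So 2·log[Au³⁺] = 3·log(0.44) − log Q = -1.0696 − (4.3581) = -5.4277; log[Au³⁺] = -5.4277 / 2 = -2.7138; [Au³⁺] = 10^(-2.7138) ≈ 0.0019 M.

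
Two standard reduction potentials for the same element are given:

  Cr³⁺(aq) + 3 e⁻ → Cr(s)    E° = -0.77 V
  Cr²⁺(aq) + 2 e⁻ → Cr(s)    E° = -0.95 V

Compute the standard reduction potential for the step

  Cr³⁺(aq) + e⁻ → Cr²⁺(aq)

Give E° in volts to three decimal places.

Sequential free energies add, so n₃E°₃ = n₁E°₁ + n₂E°₂.
With n₃ = 3, and the known step contributing 2×(-0.95) V, the unknown satisfies 1·E° = 3×(-0.77) − 2×(-0.95) = -0.410.
E° = -0.410 / 1 = -0.410 V.

-0.410 V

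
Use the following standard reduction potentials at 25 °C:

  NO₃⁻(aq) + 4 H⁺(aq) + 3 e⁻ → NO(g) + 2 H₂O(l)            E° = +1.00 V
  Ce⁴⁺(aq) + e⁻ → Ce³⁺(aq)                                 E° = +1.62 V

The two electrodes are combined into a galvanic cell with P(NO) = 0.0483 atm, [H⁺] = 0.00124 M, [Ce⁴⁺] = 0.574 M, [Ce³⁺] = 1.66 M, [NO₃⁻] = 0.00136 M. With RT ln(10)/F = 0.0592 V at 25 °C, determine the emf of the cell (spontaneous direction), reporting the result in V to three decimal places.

Ce⁴⁺/Ce³⁺ is the cathode (higher E°), NO₃⁻/NO the anode: E°cell = +1.62 − (+1.00) = +0.62 V, n = 3.
Overall: 3 Ce⁴⁺(aq) + NO(g) + 2 H₂O(l) → 3 Ce³⁺(aq) + NO₃⁻(aq) + 4 H⁺(aq)
Q = [Ce³⁺]^3·[NO₃⁻]·[H⁺]^4 / ([Ce⁴⁺]^3·P(NO)); log Q = -11.793.
E = E° − (0.0592/n) log Q = +0.62 − (0.0592/3)(-11.793) = +0.853 V.

+0.853 V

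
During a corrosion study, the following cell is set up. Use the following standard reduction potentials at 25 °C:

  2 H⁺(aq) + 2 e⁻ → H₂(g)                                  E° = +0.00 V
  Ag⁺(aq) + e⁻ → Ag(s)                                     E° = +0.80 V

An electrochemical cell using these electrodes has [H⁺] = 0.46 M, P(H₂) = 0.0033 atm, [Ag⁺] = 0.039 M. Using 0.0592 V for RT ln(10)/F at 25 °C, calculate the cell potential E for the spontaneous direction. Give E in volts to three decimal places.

+0.663 V

Ag⁺/Ag is the cathode (higher E°), H⁺/H₂ the anode: E°cell = +0.80 − (+0.00) = +0.80 V, n = 2.
Overall: 2 Ag⁺(aq) + H₂(g) → 2 Ag(s) + 2 H⁺(aq)
Q = [H⁺]^2 / ([Ag⁺]^2·P(H₂)); log Q = 4.625.
E = E° − (0.0592/n) log Q = +0.80 − (0.0592/2)(4.625) = +0.663 V.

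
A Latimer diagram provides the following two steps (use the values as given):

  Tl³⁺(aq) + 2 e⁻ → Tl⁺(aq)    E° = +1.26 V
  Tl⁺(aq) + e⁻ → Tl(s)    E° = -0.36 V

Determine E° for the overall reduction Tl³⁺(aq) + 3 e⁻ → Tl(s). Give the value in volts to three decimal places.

Adding the free-energy changes (−nFE°) of the two steps gives −n₃FE°₃ = −n₁FE°₁ − n₂FE°₂.
E°₃ = (2×+1.26 + 1×-0.36) / 3 = (+2.160) / 3 = +0.720 V.

+0.720 V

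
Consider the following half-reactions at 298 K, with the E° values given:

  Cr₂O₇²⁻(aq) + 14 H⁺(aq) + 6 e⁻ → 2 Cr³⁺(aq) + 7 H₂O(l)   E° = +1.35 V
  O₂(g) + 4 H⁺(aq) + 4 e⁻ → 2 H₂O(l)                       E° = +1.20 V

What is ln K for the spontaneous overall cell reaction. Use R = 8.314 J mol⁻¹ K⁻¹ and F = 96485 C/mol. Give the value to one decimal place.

70.1

Cathode: Cr₂O₇²⁻/Cr³⁺; anode: O₂/H₂O. E°cell = (+1.35) − (+1.20) = +0.15 V, with n = 12.
ΔG° = −nFE° = −RT ln K, so ln K = nFE°/(RT) = (12)(96485)(+0.15) / ((8.314)(298)) = 70.098.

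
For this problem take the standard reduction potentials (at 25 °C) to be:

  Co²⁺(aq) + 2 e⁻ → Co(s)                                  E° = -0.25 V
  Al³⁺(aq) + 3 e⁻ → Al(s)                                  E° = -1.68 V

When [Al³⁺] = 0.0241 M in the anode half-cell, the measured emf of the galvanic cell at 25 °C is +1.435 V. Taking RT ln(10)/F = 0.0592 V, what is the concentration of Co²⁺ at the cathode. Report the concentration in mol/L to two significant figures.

Co²⁺/Co is the cathode, Al³⁺/Al the anode: E°cell = +1.43 V, n = 6.
Overall reaction: 3 Co²⁺(aq) + 2 Al(s) → 3 Co(s) + 2 Al³⁺(aq); Q = [Al³⁺]^2/[Co²⁺]^3.
From E = E° − (0.0592/n) log Q: log Q = (E° − E)·n/0.0592 = (+1.43 − (+1.435))·6/0.0592 = -0.5068.
So 3·log[Co²⁺] = 2·log(0.0241) − log Q = -3.2360 − (-0.5068) = -2.7292; log[Co²⁺] = -2.7292 / 3 = -0.9097; [Co²⁺] = 10^(-0.9097) ≈ 0.12 M.

0.12 M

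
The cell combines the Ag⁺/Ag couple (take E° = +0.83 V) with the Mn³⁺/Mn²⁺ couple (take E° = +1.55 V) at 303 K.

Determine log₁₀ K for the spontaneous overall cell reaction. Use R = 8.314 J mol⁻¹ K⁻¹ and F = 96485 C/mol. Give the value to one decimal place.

12.0

Cathode: Mn³⁺/Mn²⁺; anode: Ag⁺/Ag. E°cell = (+1.55) − (+0.83) = +0.72 V, with n = 1.
ΔG° = −nFE° = −RT ln K, so ln K = nFE°/(RT) = (1)(96485)(+0.72) / ((8.314)(303)) = 27.577.
log₁₀ K = 27.577 / ln 10 = 12.0.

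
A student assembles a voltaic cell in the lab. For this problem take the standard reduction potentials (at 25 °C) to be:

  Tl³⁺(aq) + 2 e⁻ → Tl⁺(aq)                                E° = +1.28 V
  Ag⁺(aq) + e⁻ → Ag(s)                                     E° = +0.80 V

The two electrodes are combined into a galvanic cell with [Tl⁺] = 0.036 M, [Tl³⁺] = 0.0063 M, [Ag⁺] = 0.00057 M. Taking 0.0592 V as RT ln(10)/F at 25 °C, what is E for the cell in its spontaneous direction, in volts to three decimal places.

Tl³⁺/Tl⁺ is the cathode (higher E°), Ag⁺/Ag the anode: E°cell = +1.28 − (+0.80) = +0.48 V, n = 2.
Overall: Tl³⁺(aq) + 2 Ag(s) → Tl⁺(aq) + 2 Ag⁺(aq)
Q = [Tl⁺]·[Ag⁺]^2 / ([Tl³⁺]); log Q = -5.731.
E = E° − (0.0592/n) log Q = +0.48 − (0.0592/2)(-5.731) = +0.650 V.

+0.650 V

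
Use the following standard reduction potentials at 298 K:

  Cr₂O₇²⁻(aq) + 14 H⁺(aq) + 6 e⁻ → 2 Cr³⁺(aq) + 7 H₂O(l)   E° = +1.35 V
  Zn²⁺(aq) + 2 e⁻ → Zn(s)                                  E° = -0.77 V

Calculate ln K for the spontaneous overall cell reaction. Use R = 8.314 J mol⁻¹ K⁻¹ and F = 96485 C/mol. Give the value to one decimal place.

Cathode: Cr₂O₇²⁻/Cr³⁺; anode: Zn²⁺/Zn. E°cell = (+1.35) − (-0.77) = +2.12 V, with n = 6.
ΔG° = −nFE° = −RT ln K, so ln K = nFE°/(RT) = (6)(96485)(+2.12) / ((8.314)(298)) = 495.360.

495.4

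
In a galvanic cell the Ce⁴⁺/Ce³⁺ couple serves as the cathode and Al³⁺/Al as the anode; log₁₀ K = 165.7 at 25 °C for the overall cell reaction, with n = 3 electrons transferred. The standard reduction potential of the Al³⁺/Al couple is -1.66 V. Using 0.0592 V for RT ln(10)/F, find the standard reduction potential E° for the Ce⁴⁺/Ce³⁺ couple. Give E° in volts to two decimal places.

+1.61 V

E°cell = (0.0592/n)·log K = (0.0592/3)(165.7) = +3.270 V.
Since Ce⁴⁺/Ce³⁺ is the cathode and Al³⁺/Al the anode, E°cell = E°(Ce⁴⁺/Ce³⁺) − E°(Al³⁺/Al).
So E°(Ce⁴⁺/Ce³⁺) = E°cell + E°(Al³⁺/Al) = +3.270 + (-1.66) = +1.61 V.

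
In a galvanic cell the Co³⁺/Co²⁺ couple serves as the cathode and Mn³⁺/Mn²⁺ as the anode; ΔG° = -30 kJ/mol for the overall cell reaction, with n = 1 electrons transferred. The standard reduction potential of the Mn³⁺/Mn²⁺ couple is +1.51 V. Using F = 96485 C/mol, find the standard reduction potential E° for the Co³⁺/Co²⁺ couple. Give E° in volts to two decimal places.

E°cell = −ΔG°/(nF) = −(-30×10³)/((1)(96485)) = +0.311 V.
Since Co³⁺/Co²⁺ is the cathode and Mn³⁺/Mn²⁺ the anode, E°cell = E°(Co³⁺/Co²⁺) − E°(Mn³⁺/Mn²⁺).
So E°(Co³⁺/Co²⁺) = E°cell + E°(Mn³⁺/Mn²⁺) = +0.311 + (+1.51) = +1.82 V.

+1.82 V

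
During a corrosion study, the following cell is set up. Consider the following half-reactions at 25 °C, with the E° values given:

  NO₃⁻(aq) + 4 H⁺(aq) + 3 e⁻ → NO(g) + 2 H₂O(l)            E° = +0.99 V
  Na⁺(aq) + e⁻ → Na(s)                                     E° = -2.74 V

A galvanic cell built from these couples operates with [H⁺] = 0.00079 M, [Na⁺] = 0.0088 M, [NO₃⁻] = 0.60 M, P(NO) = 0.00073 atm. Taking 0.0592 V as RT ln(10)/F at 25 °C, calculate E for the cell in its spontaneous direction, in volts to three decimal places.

NO₃⁻/NO is the cathode (higher E°), Na⁺/Na the anode: E°cell = +0.99 − (-2.74) = +3.73 V, n = 3.
Overall: NO₃⁻(aq) + 4 H⁺(aq) + 3 Na(s) → NO(g) + 2 H₂O(l) + 3 Na⁺(aq)
Q = P(NO)·[Na⁺]^3 / ([NO₃⁻]·[H⁺]^4); log Q = 3.328.
E = E° − (0.0592/n) log Q = +3.73 − (0.0592/3)(3.328) = +3.664 V.

+3.664 V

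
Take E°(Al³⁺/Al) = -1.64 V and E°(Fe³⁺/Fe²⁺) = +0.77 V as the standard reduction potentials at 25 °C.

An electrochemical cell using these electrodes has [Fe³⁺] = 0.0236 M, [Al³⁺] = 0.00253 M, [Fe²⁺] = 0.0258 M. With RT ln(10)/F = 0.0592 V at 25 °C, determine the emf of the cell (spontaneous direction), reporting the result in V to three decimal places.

Fe³⁺/Fe²⁺ is the cathode (higher E°), Al³⁺/Al the anode: E°cell = +0.77 − (-1.64) = +2.41 V, n = 3.
Overall: 3 Fe³⁺(aq) + Al(s) → 3 Fe²⁺(aq) + Al³⁺(aq)
Q = [Fe²⁺]^3·[Al³⁺] / ([Fe³⁺]^3); log Q = -2.481.
E = E° − (0.0592/n) log Q = +2.41 − (0.0592/3)(-2.481) = +2.459 V.

+2.459 V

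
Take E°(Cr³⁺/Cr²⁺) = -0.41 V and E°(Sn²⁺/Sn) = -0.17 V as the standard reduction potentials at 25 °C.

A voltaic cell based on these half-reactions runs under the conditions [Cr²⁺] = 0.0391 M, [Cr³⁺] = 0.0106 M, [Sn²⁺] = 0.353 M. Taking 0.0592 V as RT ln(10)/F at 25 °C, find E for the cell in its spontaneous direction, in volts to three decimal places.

+0.260 V

Sn²⁺/Sn is the cathode (higher E°), Cr³⁺/Cr²⁺ the anode: E°cell = -0.17 − (-0.41) = +0.24 V, n = 2.
Overall: Sn²⁺(aq) + 2 Cr²⁺(aq) → Sn(s) + 2 Cr³⁺(aq)
Q = [Cr³⁺]^2 / ([Sn²⁺]·[Cr²⁺]^2); log Q = -0.682.
E = E° − (0.0592/n) log Q = +0.24 − (0.0592/2)(-0.682) = +0.260 V.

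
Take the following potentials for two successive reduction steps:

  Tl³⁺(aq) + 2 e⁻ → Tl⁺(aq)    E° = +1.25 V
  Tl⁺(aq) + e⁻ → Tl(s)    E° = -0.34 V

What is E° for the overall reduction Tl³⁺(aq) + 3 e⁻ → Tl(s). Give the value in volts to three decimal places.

Standard free energies of sequential steps add: ΔG°₃ = ΔG°₁ + ΔG°₂, so n₃E°₃ = n₁E°₁ + n₂E°₂.
E°₃ = (2×+1.25 + 1×-0.34) / 3 = (+2.160) / 3 = +0.720 V.

+0.720 V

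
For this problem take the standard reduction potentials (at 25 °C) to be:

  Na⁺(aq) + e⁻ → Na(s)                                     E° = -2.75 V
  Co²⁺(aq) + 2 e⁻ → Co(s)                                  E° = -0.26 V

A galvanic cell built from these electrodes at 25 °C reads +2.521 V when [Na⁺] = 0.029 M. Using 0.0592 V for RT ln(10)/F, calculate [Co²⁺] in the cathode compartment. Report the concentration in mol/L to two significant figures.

0.0094 M

Co²⁺/Co is the cathode, Na⁺/Na the anode: E°cell = +2.49 V, n = 2.
Overall reaction: Co²⁺(aq) + 2 Na(s) → Co(s) + 2 Na⁺(aq); Q = [Na⁺]^2/[Co²⁺]^1.
From E = E° − (0.0592/n) log Q: log Q = (E° − E)·n/0.0592 = (+2.49 − (+2.521))·2/0.0592 = -1.0473.
So 1·log[Co²⁺] = 2·log(0.029) − log Q = -3.0752 − (-1.0473) = -2.0279; [Co²⁺] = 10^(-2.0279) ≈ 0.0094 M.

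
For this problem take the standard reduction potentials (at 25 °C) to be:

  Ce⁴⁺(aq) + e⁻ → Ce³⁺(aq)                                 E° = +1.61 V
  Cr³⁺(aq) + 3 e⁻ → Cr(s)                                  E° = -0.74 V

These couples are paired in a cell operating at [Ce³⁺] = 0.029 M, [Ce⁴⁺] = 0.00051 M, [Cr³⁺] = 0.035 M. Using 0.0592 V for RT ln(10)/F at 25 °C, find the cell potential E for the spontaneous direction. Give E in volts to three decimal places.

Ce⁴⁺/Ce³⁺ is the cathode (higher E°), Cr³⁺/Cr the anode: E°cell = +1.61 − (-0.74) = +2.35 V, n = 3.
Overall: 3 Ce⁴⁺(aq) + Cr(s) → 3 Ce³⁺(aq) + Cr³⁺(aq)
Q = [Ce³⁺]^3·[Cr³⁺] / ([Ce⁴⁺]^3); log Q = 3.809.
E = E° − (0.0592/n) log Q = +2.35 − (0.0592/3)(3.809) = +2.275 V.

+2.275 V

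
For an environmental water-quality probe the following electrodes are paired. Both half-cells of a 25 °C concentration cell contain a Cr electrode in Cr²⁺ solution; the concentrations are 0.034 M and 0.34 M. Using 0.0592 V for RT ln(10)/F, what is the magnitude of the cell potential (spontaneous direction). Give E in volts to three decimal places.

For a concentration cell E°cell = 0. The 0.34 M side is the cathode (reduction is favoured where [Cr²⁺] is higher).
With n = 2, E = −(0.0592/2) log([Cr²⁺]ₐₙ/[Cr²⁺]꜀ₐₜ) = −(0.0592/2) log(0.034/0.34) = −(0.0592/2)(-1.000) = +0.030 V.

+0.030 V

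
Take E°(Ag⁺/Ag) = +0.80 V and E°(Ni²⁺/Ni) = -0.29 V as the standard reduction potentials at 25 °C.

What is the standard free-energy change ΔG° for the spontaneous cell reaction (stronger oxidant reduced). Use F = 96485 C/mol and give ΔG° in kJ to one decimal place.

-210.3 kJ

Ag⁺/Ag (E° = +0.80 V) is the cathode; Ni²⁺/Ni (E° = -0.29 V) is the anode, so E°cell = +1.09 V.
Balancing electrons gives n = 2 (lcm of 1 and 2).
ΔG° = −nFE° = −(2)(96485)(+1.09) = -210,337 J = -210.3 kJ.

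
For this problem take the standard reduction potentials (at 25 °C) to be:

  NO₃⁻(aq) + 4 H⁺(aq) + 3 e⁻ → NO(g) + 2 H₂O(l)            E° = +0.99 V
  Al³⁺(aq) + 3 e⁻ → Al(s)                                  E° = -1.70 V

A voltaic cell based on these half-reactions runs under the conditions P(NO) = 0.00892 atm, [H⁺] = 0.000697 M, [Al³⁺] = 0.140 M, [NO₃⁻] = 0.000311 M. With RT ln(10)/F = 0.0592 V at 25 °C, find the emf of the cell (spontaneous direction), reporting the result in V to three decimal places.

+2.429 V

NO₃⁻/NO is the cathode (higher E°), Al³⁺/Al the anode: E°cell = +0.99 − (-1.70) = +2.69 V, n = 3.
Overall: NO₃⁻(aq) + 4 H⁺(aq) + Al(s) → NO(g) + 2 H₂O(l) + Al³⁺(aq)
Q = P(NO)·[Al³⁺] / ([NO₃⁻]·[H⁺]^4); log Q = 13.231.
E = E° − (0.0592/n) log Q = +2.69 − (0.0592/3)(13.231) = +2.429 V.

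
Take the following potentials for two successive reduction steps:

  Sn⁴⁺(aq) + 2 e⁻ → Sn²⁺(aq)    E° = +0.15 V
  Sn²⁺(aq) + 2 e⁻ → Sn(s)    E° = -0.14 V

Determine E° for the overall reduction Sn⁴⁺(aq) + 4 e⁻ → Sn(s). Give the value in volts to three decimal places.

Since ΔG° = −nFE° is additive over sequential reductions, n₃E°₃ = n₁E°₁ + n₂E°₂.
E°₃ = (2×+0.15 + 2×-0.14) / 4 = (+0.020) / 4 = +0.005 V.

+0.005 V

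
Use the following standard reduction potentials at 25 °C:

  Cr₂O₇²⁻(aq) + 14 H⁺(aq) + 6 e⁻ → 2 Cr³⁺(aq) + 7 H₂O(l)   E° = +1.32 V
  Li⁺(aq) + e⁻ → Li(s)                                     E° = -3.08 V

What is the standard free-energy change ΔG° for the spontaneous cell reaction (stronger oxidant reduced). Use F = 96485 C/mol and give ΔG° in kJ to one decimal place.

Cr₂O₇²⁻/Cr³⁺ (E° = +1.32 V) is the cathode; Li⁺/Li (E° = -3.08 V) is the anode, so E°cell = +4.40 V.
Balancing electrons gives n = 6 (lcm of 6 and 1).
ΔG° = −nFE° = −(6)(96485)(+4.40) = -2,547,204 J = -2547.2 kJ.

-2547.2 kJ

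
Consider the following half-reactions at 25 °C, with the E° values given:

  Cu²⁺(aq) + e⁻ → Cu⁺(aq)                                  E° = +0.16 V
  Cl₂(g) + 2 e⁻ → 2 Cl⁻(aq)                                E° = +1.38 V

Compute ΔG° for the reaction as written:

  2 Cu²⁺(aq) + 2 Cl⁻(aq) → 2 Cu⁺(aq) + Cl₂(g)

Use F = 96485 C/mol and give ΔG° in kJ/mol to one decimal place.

+235.4 kJ/mol

As written, Cu²⁺/Cu⁺ is reduced (cathode) and Cl₂/Cl⁻ is oxidised (anode), so E°cell = (+0.16) − (+1.38) = -1.22 V.
Balancing electrons gives n = 2.
ΔG° = −nFE° = −(2)(96485)(-1.22) = 235,423 J = +235.4 kJ/mol.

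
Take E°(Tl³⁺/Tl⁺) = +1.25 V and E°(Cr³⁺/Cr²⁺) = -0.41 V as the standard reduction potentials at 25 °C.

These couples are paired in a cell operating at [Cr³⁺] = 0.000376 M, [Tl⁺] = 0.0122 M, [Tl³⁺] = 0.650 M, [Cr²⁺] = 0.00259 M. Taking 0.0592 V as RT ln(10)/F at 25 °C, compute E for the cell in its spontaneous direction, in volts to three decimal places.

+1.761 V

Tl³⁺/Tl⁺ is the cathode (higher E°), Cr³⁺/Cr²⁺ the anode: E°cell = +1.25 − (-0.41) = +1.66 V, n = 2.
Overall: Tl³⁺(aq) + 2 Cr²⁺(aq) → Tl⁺(aq) + 2 Cr³⁺(aq)
Q = [Tl⁺]·[Cr³⁺]^2 / ([Tl³⁺]·[Cr²⁺]^2); log Q = -3.403.
E = E° − (0.0592/n) log Q = +1.66 − (0.0592/2)(-3.403) = +1.761 V.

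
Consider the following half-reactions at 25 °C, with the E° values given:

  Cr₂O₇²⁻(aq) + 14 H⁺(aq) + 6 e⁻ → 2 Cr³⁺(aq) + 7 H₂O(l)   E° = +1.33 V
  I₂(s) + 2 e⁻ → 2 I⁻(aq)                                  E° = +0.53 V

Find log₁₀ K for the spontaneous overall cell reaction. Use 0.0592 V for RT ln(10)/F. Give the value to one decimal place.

Cathode: Cr₂O₇²⁻/Cr³⁺; anode: I₂/I⁻. E°cell = +0.80 V, n = 6.
log K = nE°cell / 0.0592 = (6)(+0.80) / 0.0592 = 81.1.

81.1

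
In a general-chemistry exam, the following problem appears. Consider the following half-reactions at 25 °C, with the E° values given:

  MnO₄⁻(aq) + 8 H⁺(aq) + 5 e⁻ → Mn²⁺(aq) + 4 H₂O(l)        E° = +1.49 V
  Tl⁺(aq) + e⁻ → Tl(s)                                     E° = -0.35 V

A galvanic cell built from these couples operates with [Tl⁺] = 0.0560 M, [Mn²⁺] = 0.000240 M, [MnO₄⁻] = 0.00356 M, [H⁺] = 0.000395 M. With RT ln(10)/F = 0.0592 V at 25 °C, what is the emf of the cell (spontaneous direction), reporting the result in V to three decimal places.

MnO₄⁻/Mn²⁺ is the cathode (higher E°), Tl⁺/Tl the anode: E°cell = +1.49 − (-0.35) = +1.84 V, n = 5.
Overall: MnO₄⁻(aq) + 8 H⁺(aq) + 5 Tl(s) → Mn²⁺(aq) + 4 H₂O(l) + 5 Tl⁺(aq)
Q = [Mn²⁺]·[Tl⁺]^5 / ([MnO₄⁻]·[H⁺]^8); log Q = 19.797.
E = E° − (0.0592/n) log Q = +1.84 − (0.0592/5)(19.797) = +1.606 V.

+1.606 V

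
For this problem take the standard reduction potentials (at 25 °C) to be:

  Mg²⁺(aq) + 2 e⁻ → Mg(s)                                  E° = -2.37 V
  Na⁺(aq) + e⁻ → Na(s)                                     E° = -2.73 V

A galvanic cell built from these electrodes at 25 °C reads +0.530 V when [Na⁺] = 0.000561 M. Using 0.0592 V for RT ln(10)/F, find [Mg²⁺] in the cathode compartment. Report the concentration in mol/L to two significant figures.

Mg²⁺/Mg is the cathode, Na⁺/Na the anode: E°cell = +0.36 V, n = 2.
Overall reaction: Mg²⁺(aq) + 2 Na(s) → Mg(s) + 2 Na⁺(aq); Q = [Na⁺]^2/[Mg²⁺]^1.
From E = E° − (0.0592/n) log Q: log Q = (E° − E)·n/0.0592 = (+0.36 − (+0.530))·2/0.0592 = -5.7432.
So 1·log[Mg²⁺] = 2·log(0.000561) − log Q = -6.5021 − (-5.7432) = -0.7589; [Mg²⁺] = 10^(-0.7589) ≈ 0.17 M.

0.17 M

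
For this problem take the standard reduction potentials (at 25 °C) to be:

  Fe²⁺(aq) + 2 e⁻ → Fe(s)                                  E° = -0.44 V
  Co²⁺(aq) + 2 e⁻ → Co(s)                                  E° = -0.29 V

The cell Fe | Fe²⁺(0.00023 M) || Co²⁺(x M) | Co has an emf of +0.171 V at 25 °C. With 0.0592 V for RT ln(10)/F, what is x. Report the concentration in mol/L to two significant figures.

Co²⁺/Co is the cathode, Fe²⁺/Fe the anode: E°cell = +0.15 V, n = 2.
Overall reaction: Co²⁺(aq) + Fe(s) → Co(s) + Fe²⁺(aq); Q = [Fe²⁺]^1/[Co²⁺]^1.
From E = E° − (0.0592/n) log Q: log Q = (E° − E)·n/0.0592 = (+0.15 − (+0.171))·2/0.0592 = -0.7095.
So 1·log[Co²⁺] = 1·log(0.00023) − log Q = -3.6383 − (-0.7095) = -2.9288; [Co²⁺] = 10^(-2.9288) ≈ 0.0012 M.

0.0012 M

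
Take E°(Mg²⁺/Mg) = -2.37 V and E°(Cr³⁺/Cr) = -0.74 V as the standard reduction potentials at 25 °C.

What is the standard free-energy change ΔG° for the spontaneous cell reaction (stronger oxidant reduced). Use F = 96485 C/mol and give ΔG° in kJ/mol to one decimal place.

Cr³⁺/Cr (E° = -0.74 V) is the cathode; Mg²⁺/Mg (E° = -2.37 V) is the anode, so E°cell = +1.63 V.
Balancing electrons gives n = 6 (lcm of 3 and 2).
ΔG° = −nFE° = −(6)(96485)(+1.63) = -943,623 J = -943.6 kJ/mol.

-943.6 kJ/mol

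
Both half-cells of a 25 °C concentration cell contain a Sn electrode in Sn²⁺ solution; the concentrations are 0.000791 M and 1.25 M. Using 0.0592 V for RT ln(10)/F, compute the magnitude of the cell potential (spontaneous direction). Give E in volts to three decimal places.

+0.095 V

For a concentration cell E°cell = 0. The 1.25 M side is the cathode (reduction is favoured where [Sn²⁺] is higher).
With n = 2, E = −(0.0592/2) log([Sn²⁺]ₐₙ/[Sn²⁺]꜀ₐₜ) = −(0.0592/2) log(0.000791/1.25) = −(0.0592/2)(-3.199) = +0.095 V.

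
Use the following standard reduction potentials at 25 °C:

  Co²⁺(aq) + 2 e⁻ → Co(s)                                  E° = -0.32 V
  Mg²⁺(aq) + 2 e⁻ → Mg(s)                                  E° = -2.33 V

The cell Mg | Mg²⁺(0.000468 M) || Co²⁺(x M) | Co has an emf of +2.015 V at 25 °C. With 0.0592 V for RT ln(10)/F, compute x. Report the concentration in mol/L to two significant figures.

0.00069 M

Co²⁺/Co is the cathode, Mg²⁺/Mg the anode: E°cell = +2.01 V, n = 2.
Overall reaction: Co²⁺(aq) + Mg(s) → Co(s) + Mg²⁺(aq); Q = [Mg²⁺]^1/[Co²⁺]^1.
From E = E° − (0.0592/n) log Q: log Q = (E° − E)·n/0.0592 = (+2.01 − (+2.015))·2/0.0592 = -0.1689.
So 1·log[Co²⁺] = 1·log(0.000468) − log Q = -3.3298 − (-0.1689) = -3.1609; [Co²⁺] = 10^(-3.1609) ≈ 0.00069 M.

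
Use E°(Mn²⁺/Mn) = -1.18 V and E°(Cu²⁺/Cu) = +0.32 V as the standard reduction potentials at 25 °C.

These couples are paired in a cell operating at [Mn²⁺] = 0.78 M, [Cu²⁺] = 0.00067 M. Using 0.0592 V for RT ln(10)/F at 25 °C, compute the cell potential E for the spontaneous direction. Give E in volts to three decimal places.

Cu²⁺/Cu is the cathode (higher E°), Mn²⁺/Mn the anode: E°cell = +0.32 − (-1.18) = +1.50 V, n = 2.
Overall: Cu²⁺(aq) + Mn(s) → Cu(s) + Mn²⁺(aq)
Q = [Mn²⁺] / ([Cu²⁺]); log Q = 3.066.
E = E° − (0.0592/n) log Q = +1.50 − (0.0592/2)(3.066) = +1.409 V.

+1.409 V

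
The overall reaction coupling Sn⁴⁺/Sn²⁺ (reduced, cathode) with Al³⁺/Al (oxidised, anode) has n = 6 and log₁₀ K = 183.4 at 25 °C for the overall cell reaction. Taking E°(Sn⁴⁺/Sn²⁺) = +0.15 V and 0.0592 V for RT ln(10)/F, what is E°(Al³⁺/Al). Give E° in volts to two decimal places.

-1.66 V

E°cell = (0.0592/n)·log K = (0.0592/6)(183.4) = +1.810 V.
Since Sn⁴⁺/Sn²⁺ is the cathode and Al³⁺/Al the anode, E°cell = E°(Sn⁴⁺/Sn²⁺) − E°(Al³⁺/Al).
So E°(Al³⁺/Al) = E°(Sn⁴⁺/Sn²⁺) − E°cell = (+0.15) − (+1.810) = -1.66 V.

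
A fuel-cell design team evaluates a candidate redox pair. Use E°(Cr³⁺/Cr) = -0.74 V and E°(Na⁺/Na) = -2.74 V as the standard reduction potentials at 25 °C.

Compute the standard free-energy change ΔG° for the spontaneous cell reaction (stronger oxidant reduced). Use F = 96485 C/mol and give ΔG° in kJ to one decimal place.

Cr³⁺/Cr (E° = -0.74 V) is the cathode; Na⁺/Na (E° = -2.74 V) is the anode, so E°cell = +2.00 V.
Balancing electrons gives n = 3 (lcm of 3 and 1).
ΔG° = −nFE° = −(3)(96485)(+2.00) = -578,910 J = -578.9 kJ.

-578.9 kJ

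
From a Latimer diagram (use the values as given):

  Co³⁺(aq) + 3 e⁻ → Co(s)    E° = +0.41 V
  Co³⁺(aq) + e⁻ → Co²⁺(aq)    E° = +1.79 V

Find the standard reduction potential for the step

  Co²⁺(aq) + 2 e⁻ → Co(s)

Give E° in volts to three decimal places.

-0.280 V

Sequential free energies add, so n₃E°₃ = n₁E°₁ + n₂E°₂.
With n₃ = 3, and the known step contributing 1×(+1.79) V, the unknown satisfies 2·E° = 3×(+0.41) − 1×(+1.79) = -0.560.
E° = -0.560 / 2 = -0.280 V.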